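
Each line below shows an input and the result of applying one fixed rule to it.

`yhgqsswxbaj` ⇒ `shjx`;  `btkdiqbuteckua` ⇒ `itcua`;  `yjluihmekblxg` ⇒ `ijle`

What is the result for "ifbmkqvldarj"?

kfrl

In each case the input is transformed by: keep one character in every 3, starting at position 2 (positions 2nd, 5th, 8th, ...), then swap each adjacent pair of characters (1↔2, 3↔4, ...).
On "ifbmkqvldarj": the first step gives "fklr", and the second then gives "kfrl".
(Check on "yjluihmekblxg": → "jiel" → "ijle" ✓)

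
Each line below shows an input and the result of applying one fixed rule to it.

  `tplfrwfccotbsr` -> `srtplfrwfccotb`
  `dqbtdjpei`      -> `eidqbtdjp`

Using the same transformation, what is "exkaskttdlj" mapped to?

Rule — move the last 2 characters to the front (rotate right by 2).
On "exkaskttdlj" that produces "ljexkaskttd".

ljexkaskttd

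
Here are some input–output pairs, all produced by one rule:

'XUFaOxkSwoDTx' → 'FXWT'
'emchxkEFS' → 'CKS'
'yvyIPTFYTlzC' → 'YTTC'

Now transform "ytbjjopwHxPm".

BOHM

Rule — keep one character in every 3, starting at position 3 (positions 3rd, 6th, 9th, ...), then convert every letter to uppercase.
Applying both steps to "ytbjjopwHxPm": "boHm", then "BOHM".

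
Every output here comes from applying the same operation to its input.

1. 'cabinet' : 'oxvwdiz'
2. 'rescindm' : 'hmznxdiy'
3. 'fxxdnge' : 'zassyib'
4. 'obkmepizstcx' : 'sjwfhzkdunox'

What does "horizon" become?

icjmduj

The transformation: shift every letter 5 places backward in the alphabet (wrapping around), then move the last character to the front.
For "horizon", step one produces "cjmduji"; step two turns that into "icjmduj".
(Check on "obkmepizstcx": → "jwfhzkdunoxs" → "sjwfhzkdunox" ✓)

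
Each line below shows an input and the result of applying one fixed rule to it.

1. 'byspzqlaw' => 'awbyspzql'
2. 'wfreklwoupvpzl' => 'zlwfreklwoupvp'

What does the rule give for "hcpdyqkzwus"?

Rule — move the last 2 characters to the front (rotate right by 2).
Doing the same to "hcpdyqkzwus": "ushcpdyqkzw".

ushcpdyqkzw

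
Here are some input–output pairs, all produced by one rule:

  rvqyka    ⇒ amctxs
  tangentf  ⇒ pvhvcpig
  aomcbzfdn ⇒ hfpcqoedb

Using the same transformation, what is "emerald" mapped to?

The rule is to shift every letter 2 places forward in the alphabet (wrapping around), then move the last 3 characters to the front (rotate right by 3).
Starting from "emerald": after the first operation, "gogtcnf"; after the second, "cnfgogt".

cnfgogt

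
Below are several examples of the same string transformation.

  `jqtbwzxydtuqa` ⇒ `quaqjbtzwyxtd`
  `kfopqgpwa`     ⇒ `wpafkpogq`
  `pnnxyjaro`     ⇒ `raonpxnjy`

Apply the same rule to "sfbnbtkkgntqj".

The rule is to swap each adjacent pair of characters (1↔2, 3↔4, ...), then move the last 3 characters to the front (rotate right by 3).
On "sfbnbtkkgntqj": the first step gives "fsnbtbkkngqtj", and the second then gives "qtjfsnbtbkkng".
(Check on "pnnxyjaro": → "npxnjyrao" → "raonpxnjy" ✓)

qtjfsnbtbkkng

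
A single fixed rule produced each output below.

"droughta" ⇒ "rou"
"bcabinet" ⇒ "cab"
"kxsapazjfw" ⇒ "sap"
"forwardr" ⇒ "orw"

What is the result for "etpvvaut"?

What's happening: swap the front and back halves of the string, then keep only the last 3 characters.
Applying both steps to "etpvvaut": "vautetpv", then "tpv".

tpv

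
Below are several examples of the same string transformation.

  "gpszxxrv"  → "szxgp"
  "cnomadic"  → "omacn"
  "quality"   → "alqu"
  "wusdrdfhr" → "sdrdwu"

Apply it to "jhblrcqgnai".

Looking at the pairs, the operation is to delete the last 3 characters, then move the first 2 characters to the end (rotate left by 2).
Working it through for "jhblrcqgnai": intermediate "jhblrcqg", final "blrcqgjh".

blrcqgjh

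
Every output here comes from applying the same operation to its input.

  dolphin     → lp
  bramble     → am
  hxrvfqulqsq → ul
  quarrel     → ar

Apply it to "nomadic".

Looking at the pairs, the operation is to move the last 3 characters to the front (rotate right by 3), then keep only the last 2 characters.
For "nomadic", step one produces "dicnoma"; step two turns that into "ma".
(Check on "quarrel": → "relquar" → "ar" ✓)

ma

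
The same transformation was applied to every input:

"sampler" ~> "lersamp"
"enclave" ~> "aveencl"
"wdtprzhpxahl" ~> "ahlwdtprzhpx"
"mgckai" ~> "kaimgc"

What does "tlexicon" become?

The transformation: move the last 3 characters to the front (rotate right by 3).
Applying that to "tlexicon" gives "contlexi".

contlexi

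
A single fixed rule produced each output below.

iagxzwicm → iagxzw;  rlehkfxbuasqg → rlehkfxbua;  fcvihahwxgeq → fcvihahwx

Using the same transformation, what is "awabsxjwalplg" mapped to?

In each case the input is transformed by: delete the last 3 characters.
"awabsxjwalplg" → "awabsxjwal".

awabsxjwal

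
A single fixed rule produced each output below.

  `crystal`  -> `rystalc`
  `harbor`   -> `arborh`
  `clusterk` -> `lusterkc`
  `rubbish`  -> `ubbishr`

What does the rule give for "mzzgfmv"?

zzgfmvm

The transformation: move the first character to the end.
For "mzzgfmv" the result is "zzgfmvm".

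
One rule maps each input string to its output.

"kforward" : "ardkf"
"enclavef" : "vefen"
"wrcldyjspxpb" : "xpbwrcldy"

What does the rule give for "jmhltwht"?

Rule — move the last 3 characters to the front (rotate right by 3), then delete the last 3 characters.
Starting from "jmhltwht": after the first operation, "whtjmhlt"; after the second, "whtjm".
(Check on "kforward": → "ardkforw" → "ardkf" ✓)

whtjm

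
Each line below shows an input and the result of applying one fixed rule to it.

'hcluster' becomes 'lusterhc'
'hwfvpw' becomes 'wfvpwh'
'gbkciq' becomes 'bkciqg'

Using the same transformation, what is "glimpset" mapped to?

impsetgl

The pattern: move the last 2 characters to the front (rotate right by 2), then swap the front and back halves of the string.
Working it through for "glimpset": intermediate "etglimps", final "impsetgl".
(Check on "gbkciq": → "iqgbkc" → "bkciqg" ✓)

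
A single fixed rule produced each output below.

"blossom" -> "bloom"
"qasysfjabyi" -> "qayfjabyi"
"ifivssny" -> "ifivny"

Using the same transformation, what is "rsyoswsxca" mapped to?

ryowxca

The pattern: remove every "s".
Doing the same to "rsyoswsxca": "ryowxca".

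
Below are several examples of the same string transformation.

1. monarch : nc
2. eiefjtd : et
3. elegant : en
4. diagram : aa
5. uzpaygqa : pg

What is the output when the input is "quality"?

at

In each case the input is transformed by: keep one character in every 3, starting at position 3 (positions 3rd, 6th, 9th, ...).
Applying that to "quality" gives "at".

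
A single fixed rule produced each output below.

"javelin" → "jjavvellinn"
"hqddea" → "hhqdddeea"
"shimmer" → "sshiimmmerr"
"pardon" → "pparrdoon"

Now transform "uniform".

Looking at the pairs, the operation is to repeat every character 3 times, then keep every other character starting from the first (positions 1st, 3rd, 5th, ...).
Starting from "uniform": after the first operation, "uuunnniiifffooorrrmmm"; after the second, "uuniifoormm".
(Check on "shimmer": → "ssshhhiiimmmmmmeeerrr" → "sshiimmmerr" ✓)

uuniifoormm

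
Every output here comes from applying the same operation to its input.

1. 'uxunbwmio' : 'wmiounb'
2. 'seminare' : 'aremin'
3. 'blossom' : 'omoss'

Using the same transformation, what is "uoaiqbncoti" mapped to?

bncotiaiq

What's happening: delete the first 2 characters, then move the first 3 characters to the end (rotate left by 3).
Starting from "uoaiqbncoti": after the first operation, "aiqbncoti"; after the second, "bncotiaiq".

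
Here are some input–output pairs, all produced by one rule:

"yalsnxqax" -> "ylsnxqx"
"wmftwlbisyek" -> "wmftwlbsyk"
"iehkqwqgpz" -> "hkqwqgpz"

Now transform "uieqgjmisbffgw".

qgjmsbffgw

The pattern: remove every vowel.
So "uieqgjmisbffgw" becomes "qgjmsbffgw".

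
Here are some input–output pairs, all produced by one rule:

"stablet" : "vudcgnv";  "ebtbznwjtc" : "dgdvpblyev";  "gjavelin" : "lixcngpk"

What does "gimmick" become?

kiooekm

Rule — shift every letter 2 places forward in the alphabet (wrapping around), then swap each adjacent pair of characters (1↔2, 3↔4, ...).
Applying both steps to "gimmick": "ikookem", then "kiooekm".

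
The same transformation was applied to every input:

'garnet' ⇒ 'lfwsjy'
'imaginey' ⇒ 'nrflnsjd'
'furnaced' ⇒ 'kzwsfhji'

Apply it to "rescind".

The pattern: shift every letter 5 places forward in the alphabet (wrapping around).
"rescind" → "wjxhnsi".

wjxhnsi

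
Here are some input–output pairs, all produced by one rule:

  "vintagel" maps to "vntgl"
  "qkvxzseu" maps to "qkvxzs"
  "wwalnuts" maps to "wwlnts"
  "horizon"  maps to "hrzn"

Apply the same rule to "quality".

qlty

In each case the input is transformed by: remove every vowel.
So "quality" becomes "qlty".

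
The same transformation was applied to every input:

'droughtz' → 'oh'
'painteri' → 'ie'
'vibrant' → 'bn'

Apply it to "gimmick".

mc

The rule is to keep one character in every 3, starting at position 3 (positions 3rd, 6th, 9th, ...).
On "gimmick" that produces "mc".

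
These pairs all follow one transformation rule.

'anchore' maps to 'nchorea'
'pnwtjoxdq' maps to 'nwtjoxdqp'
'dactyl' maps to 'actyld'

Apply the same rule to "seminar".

eminars

Rule — move the first character to the end.
Doing the same to "seminar": "eminars".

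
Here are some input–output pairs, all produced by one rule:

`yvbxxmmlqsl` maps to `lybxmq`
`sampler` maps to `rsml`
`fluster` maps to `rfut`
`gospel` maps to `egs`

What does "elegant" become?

What's happening: keep every other character starting from the first (positions 1st, 3rd, 5th, ...), then move the last character to the front.
Applying that to "elegant" gives "teea".
(Check on "yvbxxmmlqsl": → "ybxmql" → "lybxmq" ✓)

teea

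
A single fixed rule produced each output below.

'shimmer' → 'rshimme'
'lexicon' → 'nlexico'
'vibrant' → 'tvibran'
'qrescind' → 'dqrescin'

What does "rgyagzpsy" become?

The rule is to move the last character to the front.
"rgyagzpsy" → "yrgyagzps".

yrgyagzps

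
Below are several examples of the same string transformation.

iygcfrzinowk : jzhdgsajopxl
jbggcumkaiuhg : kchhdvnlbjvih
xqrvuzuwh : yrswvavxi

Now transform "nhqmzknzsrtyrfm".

oirnaloatsuzsgn

Looking at the pairs, the operation is to shift every letter 1 place forward in the alphabet (wrapping around).
On "nhqmzknzsrtyrfm" that produces "oirnaloatsuzsgn".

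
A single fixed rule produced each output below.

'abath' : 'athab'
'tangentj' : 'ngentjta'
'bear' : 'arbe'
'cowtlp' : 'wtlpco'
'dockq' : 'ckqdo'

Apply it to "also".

soal

The transformation: move the first 2 characters to the end (rotate left by 2).
"also" → "soal".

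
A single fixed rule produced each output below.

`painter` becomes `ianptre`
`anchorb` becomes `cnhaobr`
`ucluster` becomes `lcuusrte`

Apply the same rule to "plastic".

alsptci

The rule is to move the first 2 characters to the end (rotate left by 2), then take characters alternately from the front and the back (1st, last, 2nd, 2nd-last, ...).
Applying both steps to "plastic": "asticpl", then "alsptci".
(Check on "anchorb": → "chorban" → "cnhaobr" ✓)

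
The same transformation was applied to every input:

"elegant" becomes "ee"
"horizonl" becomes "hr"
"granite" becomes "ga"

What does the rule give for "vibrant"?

What's happening: keep every other character starting from the first (positions 1st, 3rd, 5th, ...), then delete the last 2 characters.
On "vibrant" that produces "vb".

vb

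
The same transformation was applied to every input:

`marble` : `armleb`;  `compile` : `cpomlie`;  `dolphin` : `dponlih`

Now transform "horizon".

hzrooni

Rule — sort the characters into reverse alphabetical order, then move the last character to the front.
On "horizon" that produces "hzrooni".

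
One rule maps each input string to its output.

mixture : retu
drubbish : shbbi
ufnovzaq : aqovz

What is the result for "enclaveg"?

The transformation: delete the first 3 characters, then move the last 2 characters to the front (rotate right by 2).
Working it through for "enclaveg": intermediate "laveg", final "eglav".

eglav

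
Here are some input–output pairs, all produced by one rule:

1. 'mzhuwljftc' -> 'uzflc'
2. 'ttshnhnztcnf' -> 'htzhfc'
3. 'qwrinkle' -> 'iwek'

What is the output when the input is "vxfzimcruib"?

The pattern: keep every other character starting from the second (positions 2nd, 4th, 6th, ...), then swap each adjacent pair of characters (1↔2, 3↔4, ...).
For "vxfzimcruib" the result is "zxrmi".

zxrmi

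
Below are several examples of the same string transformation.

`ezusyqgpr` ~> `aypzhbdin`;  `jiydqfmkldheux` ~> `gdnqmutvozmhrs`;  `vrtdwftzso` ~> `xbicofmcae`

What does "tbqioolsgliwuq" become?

The pattern: shift every letter 9 places forward in the alphabet (wrapping around), then reverse the string.
On "tbqioolsgliwuq": the first step gives "ckzrxxubpurfdz", and the second then gives "zdfrupbuxxrzkc".
(Check on "vrtdwftzso": → "eacmfocibx" → "xbicofmcae" ✓)

zdfrupbuxxrzkc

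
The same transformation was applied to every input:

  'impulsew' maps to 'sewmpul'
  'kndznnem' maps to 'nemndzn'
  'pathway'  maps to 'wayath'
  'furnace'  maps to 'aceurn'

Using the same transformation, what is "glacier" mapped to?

In each case the input is transformed by: delete the first character, then move the last 3 characters to the front (rotate right by 3).
For "glacier" the result is "ierlac".
(Check on "pathway": → "athway" → "wayath" ✓)

ierlac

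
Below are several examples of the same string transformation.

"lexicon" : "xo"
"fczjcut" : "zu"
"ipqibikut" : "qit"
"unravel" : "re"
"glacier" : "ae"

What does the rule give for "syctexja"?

The transformation: keep one character in every 3, starting at position 3 (positions 3rd, 6th, 9th, ...).
Applying that to "syctexja" gives "cx".

cx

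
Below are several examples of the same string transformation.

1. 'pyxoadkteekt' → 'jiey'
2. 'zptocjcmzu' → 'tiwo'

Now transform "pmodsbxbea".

The rule is to shift every letter 6 places backward in the alphabet (wrapping around), then keep one character in every 3, starting at position 1 (positions 1st, 4th, 7th, ...).
Applying both steps to "pmodsbxbea": "jgixmvrvyu", then "jxru".

jxru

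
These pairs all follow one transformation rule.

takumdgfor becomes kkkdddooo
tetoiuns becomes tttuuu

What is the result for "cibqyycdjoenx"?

bbbyyyjjjnnn

Rule — keep one character in every 3, starting at position 3 (positions 3rd, 6th, 9th, ...), then repeat every character 3 times.
"cibqyycdjoenx" → "byjn" → "bbbyyyjjjnnn".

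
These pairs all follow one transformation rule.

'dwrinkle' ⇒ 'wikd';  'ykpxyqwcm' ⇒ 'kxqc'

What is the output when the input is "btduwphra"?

tupr

Looking at the pairs, the operation is to swap the first and last characters, then keep every other character starting from the second (positions 2nd, 4th, 6th, ...).
On "btduwphra": the first step gives "atduwphrb", and the second then gives "tupr".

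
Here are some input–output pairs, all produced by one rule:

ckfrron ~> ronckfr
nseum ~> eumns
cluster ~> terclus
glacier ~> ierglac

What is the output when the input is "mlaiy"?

aiyml

Each output is the input with this applied: move the last 3 characters to the front (rotate right by 3).
Doing the same to "mlaiy": "aiyml".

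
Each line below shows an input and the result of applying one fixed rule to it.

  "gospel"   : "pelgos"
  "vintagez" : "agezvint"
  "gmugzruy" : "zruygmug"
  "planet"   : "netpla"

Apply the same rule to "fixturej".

The pattern: swap the front and back halves of the string.
On "fixturej" that produces "urejfixt".

urejfixt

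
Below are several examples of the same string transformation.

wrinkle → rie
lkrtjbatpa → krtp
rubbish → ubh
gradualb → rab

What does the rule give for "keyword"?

The transformation: swap each adjacent pair of characters (1↔2, 3↔4, ...), then keep one character in every 3, starting at position 1 (positions 1st, 4th, 7th, ...).
For "keyword", step one produces "ekwyrod"; step two turns that into "eyd".

eyd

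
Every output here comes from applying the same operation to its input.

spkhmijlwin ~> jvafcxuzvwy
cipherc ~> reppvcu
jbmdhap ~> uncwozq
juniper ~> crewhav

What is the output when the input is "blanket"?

Each output is the input with this applied: move the last 3 characters to the front (rotate right by 3), then shift every letter 13 places forward in the alphabet (wrapping around) — i.e. ROT13.
"blanket" → "ketblan" → "xrgoyna".

xrgoyna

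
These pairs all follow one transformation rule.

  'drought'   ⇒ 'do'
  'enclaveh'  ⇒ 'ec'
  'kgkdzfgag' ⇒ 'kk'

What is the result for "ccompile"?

co

Looking at the pairs, the operation is to keep every other character starting from the first (positions 1st, 3rd, 5th, ...), then keep only the first 2 characters.
Doing the same to "ccompile": "co".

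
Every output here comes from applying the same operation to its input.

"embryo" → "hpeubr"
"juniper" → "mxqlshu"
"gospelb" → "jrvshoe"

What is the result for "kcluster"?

nfoxvwhu

What's happening: shift every letter 3 places forward in the alphabet (wrapping around).
Applying that to "kcluster" gives "nfoxvwhu".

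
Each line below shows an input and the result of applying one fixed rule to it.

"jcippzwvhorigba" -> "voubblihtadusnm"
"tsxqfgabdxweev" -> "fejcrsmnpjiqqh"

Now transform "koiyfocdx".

waukraopj

Rule — shift every letter 12 places forward in the alphabet (wrapping around).
Applying that to "koiyfocdx" gives "waukraopj".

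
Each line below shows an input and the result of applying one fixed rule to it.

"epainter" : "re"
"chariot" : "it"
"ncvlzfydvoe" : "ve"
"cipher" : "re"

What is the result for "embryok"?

yk

The transformation: swap each adjacent pair of characters (1↔2, 3↔4, ...), then keep only the last 2 characters.
Applying both steps to "embryok": "merboyk", then "yk".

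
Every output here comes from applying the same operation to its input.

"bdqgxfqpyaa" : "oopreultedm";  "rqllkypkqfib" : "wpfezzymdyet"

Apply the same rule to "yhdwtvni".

Looking at the pairs, the operation is to move the last 2 characters to the front (rotate right by 2), then shift every letter 12 places backward in the alphabet (wrapping around).
Working it through for "yhdwtvni": intermediate "niyhdwtv", final "bwmvrkhj".

bwmvrkhj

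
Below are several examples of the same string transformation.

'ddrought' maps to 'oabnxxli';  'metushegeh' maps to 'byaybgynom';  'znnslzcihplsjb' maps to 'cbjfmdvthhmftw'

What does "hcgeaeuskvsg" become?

Each output is the input with this applied: shift every letter 6 places backward in the alphabet (wrapping around), then swap the front and back halves of the string.
Applying both steps to "hcgeaeuskvsg": "bwayuyomepma", then "omepmabwayuy".

omepmabwayuy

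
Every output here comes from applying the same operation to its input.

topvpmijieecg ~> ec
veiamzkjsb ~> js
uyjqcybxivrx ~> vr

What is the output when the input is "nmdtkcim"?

ci

In each case the input is transformed by: move the last character to the front, then keep only the last 2 characters.
Starting from "nmdtkcim": after the first operation, "mnmdtkci"; after the second, "ci".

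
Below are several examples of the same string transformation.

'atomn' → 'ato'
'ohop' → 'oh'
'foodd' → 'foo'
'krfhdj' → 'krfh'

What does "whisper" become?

The rule is to delete the last 2 characters.
For "whisper" the result is "whisp".

whisp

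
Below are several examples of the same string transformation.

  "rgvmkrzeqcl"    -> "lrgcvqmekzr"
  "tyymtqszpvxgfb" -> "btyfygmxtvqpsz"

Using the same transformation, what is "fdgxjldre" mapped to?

efdrgdxlj

The rule is to swap the first and last characters, then take characters alternately from the front and the back (1st, last, 2nd, 2nd-last, ...).
On "fdgxjldre" that produces "efdrgdxlj".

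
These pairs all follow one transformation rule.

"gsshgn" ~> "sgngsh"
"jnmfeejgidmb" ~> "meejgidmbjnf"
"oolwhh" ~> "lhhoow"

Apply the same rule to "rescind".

sindrec

Looking at the pairs, the operation is to move the first 3 characters to the end (rotate left by 3), then swap the first and last characters.
"rescind" → "cindres" → "sindrec".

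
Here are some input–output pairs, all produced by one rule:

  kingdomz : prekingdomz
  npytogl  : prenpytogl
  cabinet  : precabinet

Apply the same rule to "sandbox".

presandbox

In each case the input is transformed by: prepend "pre".
Doing the same to "sandbox": "presandbox".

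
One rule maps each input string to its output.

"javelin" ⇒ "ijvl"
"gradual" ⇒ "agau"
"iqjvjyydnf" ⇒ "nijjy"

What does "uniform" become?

The pattern: move the last 2 characters to the front (rotate right by 2), then keep every other character starting from the first (positions 1st, 3rd, 5th, ...).
For "uniform", step one produces "rmunifo"; step two turns that into "ruio".

ruio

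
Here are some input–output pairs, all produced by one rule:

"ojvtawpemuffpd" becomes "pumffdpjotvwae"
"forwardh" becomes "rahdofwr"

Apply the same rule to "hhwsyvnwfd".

ywndfhhswv

The transformation: swap each adjacent pair of characters (1↔2, 3↔4, ...), then swap the front and back halves of the string.
Starting from "hhwsyvnwfd": after the first operation, "hhswvywndf"; after the second, "ywndfhhswv".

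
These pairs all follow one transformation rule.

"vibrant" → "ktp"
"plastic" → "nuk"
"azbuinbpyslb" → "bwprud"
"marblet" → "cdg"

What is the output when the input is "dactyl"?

The pattern: keep every other character starting from the second (positions 2nd, 4th, 6th, ...), then shift every letter 2 places forward in the alphabet (wrapping around).
On "dactyl": the first step gives "atl", and the second then gives "cvn".
(Check on "marblet": → "abe" → "cdg" ✓)

cvn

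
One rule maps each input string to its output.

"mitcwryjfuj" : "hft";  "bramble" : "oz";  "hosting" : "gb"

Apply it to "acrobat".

The pattern: keep one character in every 3, starting at position 3 (positions 3rd, 6th, 9th, ...), then shift every letter 12 places backward in the alphabet (wrapping around).
On "acrobat": the first step gives "ra", and the second then gives "fo".

fo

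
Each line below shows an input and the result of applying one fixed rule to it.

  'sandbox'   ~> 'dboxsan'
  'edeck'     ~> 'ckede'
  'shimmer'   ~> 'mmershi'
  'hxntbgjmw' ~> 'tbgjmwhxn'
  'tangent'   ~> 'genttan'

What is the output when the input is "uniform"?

formuni

The pattern: move the first 3 characters to the end (rotate left by 3).
So "uniform" becomes "formuni".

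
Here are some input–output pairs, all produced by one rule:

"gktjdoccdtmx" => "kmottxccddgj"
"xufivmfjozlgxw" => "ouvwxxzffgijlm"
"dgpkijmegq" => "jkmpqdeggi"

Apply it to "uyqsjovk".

Looking at the pairs, the operation is to sort the characters into alphabetical order, then swap the front and back halves of the string.
Working it through for "uyqsjovk": intermediate "jkoqsuvy", final "suvyjkoq".

suvyjkoq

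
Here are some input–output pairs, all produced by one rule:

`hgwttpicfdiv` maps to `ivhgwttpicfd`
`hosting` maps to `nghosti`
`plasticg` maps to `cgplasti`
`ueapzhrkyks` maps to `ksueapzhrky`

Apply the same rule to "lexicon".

The pattern: move the last 2 characters to the front (rotate right by 2).
So "lexicon" becomes "onlexic".

onlexic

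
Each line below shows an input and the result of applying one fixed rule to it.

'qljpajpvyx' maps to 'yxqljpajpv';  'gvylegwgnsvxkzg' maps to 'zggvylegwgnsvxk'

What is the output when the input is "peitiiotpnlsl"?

The transformation: move the last 2 characters to the front (rotate right by 2).
So "peitiiotpnlsl" becomes "slpeitiiotpnl".

slpeitiiotpnl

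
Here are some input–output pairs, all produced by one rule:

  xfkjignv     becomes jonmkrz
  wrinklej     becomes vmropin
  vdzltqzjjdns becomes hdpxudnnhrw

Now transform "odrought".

hvsyklx

The transformation: delete the first character, then shift every letter 4 places forward in the alphabet (wrapping around).
Starting from "odrought": after the first operation, "drought"; after the second, "hvsyklx".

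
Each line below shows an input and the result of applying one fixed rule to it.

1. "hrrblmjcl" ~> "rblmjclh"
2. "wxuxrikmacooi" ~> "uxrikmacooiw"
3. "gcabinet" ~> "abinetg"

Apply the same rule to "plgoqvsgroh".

Rule — move the first character to the end, then delete the first character.
Working it through for "plgoqvsgroh": intermediate "lgoqvsgrohp", final "goqvsgrohp".

goqvsgrohp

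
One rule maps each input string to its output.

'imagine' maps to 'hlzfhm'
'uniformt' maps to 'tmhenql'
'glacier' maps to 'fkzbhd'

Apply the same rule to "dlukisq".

The transformation: delete the last character, then shift every letter 1 place backward in the alphabet (wrapping around).
"dlukisq" → "dlukis" → "cktjhr".

cktjhr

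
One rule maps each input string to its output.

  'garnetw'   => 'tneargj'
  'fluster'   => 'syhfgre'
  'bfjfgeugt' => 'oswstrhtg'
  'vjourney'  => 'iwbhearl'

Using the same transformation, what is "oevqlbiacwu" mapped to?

The transformation: shift every letter 13 places forward in the alphabet (wrapping around) — i.e. ROT13.
So "oevqlbiacwu" becomes "bridyovnpjh".

bridyovnpjh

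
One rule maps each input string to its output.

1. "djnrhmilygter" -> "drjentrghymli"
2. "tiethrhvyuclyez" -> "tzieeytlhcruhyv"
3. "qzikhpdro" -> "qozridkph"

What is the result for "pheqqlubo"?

The rule is to take characters alternately from the front and the back (1st, last, 2nd, 2nd-last, ...).
So "pheqqlubo" becomes "pohbeuqlq".

pohbeuqlq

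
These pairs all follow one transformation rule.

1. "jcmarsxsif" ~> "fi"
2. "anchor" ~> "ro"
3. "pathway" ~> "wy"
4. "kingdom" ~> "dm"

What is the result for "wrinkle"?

ke

Rule — swap each adjacent pair of characters (1↔2, 3↔4, ...), then keep only the last 2 characters.
Doing the same to "wrinkle": "ke".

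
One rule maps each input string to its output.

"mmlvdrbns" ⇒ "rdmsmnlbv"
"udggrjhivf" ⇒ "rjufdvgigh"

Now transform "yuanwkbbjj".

Rule — take characters alternately from the front and the back (1st, last, 2nd, 2nd-last, ...), then move the last 2 characters to the front (rotate right by 2).
"yuanwkbbjj" → "yjujabnbwk" → "wkyjujabnb".
(Check on "udggrjhivf": → "ufdvgighrj" → "rjufdvgigh" ✓)

wkyjujabnb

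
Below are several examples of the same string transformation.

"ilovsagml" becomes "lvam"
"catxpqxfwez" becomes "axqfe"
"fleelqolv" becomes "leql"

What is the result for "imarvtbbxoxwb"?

What's happening: keep every other character starting from the second (positions 2nd, 4th, 6th, ...).
Doing the same to "imarvtbbxoxwb": "mrtbow".

mrtbow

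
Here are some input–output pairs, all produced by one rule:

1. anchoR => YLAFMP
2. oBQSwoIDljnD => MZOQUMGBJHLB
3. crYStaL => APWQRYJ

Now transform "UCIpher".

SAGNFCP

Rule — shift every letter 2 places backward in the alphabet (wrapping around), then convert every letter to uppercase.
"UCIpher" → "SAGnfcp" → "SAGNFCP".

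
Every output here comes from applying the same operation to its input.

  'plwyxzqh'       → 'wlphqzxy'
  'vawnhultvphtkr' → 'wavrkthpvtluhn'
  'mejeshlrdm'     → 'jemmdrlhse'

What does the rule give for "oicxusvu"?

ciouvsux

Rule — move the first 3 characters to the end (rotate left by 3), then reverse the string.
Applying both steps to "oicxusvu": "xusvuoic", then "ciouvsux".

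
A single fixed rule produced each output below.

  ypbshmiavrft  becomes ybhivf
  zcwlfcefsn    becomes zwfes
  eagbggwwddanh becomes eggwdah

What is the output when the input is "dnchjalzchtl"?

dcjlct

What's happening: keep every other character starting from the first (positions 1st, 3rd, 5th, ...).
For "dnchjalzchtl" the result is "dcjlct".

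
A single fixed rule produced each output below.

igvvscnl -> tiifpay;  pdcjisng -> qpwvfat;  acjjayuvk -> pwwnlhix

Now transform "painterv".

Each output is the input with this applied: shift every letter 13 places forward in the alphabet (wrapping around) — i.e. ROT13, then delete the first character.
Working it through for "painterv": intermediate "cnvagrei", final "nvagrei".

nvagrei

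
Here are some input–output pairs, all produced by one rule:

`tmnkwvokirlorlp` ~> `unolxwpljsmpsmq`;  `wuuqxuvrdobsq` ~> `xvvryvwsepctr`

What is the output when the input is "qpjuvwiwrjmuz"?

The rule is to shift every letter 1 place forward in the alphabet (wrapping around).
For "qpjuvwiwrjmuz" the result is "rqkvwxjxsknva".

rqkvwxjxsknva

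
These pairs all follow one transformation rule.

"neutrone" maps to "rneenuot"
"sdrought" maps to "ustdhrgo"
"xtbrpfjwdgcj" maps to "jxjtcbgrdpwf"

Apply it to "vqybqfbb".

In each case the input is transformed by: take characters alternately from the front and the back (1st, last, 2nd, 2nd-last, ...), then move the last character to the front.
Applying both steps to "vqybqfbb": "vbqbyfbq", then "qvbqbyfb".

qvbqbyfb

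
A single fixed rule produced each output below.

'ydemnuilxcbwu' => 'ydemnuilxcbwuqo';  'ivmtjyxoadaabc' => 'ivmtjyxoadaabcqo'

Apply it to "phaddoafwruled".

Looking at the pairs, the operation is to append "qo".
Applying that to "phaddoafwruled" gives "phaddoafwruledqo".

phaddoafwruledqo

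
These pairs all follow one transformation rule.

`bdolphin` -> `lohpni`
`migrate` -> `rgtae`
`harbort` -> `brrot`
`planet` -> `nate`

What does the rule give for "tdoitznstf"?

What's happening: swap each adjacent pair of characters (1↔2, 3↔4, ...), then delete the first 2 characters.
On "tdoitznstf": the first step gives "dtioztsnft", and the second then gives "ioztsnft".

ioztsnft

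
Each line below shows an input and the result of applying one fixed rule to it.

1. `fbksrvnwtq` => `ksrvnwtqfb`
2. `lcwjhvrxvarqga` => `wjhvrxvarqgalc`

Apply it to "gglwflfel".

Rule — move the first 2 characters to the end (rotate left by 2).
Doing the same to "gglwflfel": "lwflfelgg".

lwflfelgg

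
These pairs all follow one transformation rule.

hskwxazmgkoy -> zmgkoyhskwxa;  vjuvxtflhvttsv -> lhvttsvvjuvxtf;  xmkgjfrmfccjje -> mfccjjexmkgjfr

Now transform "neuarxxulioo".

xuliooneuarx

The pattern: swap the front and back halves of the string.
Applying that to "neuarxxulioo" gives "xuliooneuarx".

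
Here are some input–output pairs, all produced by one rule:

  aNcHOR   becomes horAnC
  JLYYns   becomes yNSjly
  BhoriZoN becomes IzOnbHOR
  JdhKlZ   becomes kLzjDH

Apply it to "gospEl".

What's happening: flip the case of every letter, then swap the front and back halves of the string.
For "gospEl" the result is "PeLGOS".

PeLGOS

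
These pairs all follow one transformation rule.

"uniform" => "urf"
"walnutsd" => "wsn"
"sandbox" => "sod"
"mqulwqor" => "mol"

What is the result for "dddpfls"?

dlp

Each output is the input with this applied: take characters alternately from the front and the back (1st, last, 2nd, 2nd-last, ...), then keep one character in every 3, starting at position 1 (positions 1st, 4th, 7th, ...).
Applying that to "dddpfls" gives "dlp".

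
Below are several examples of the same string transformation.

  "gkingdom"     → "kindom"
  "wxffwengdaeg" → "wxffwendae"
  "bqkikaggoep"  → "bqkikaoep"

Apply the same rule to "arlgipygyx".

arlipyyx

The rule is to remove every "g".
Applying that to "arlgipygyx" gives "arlipyyx".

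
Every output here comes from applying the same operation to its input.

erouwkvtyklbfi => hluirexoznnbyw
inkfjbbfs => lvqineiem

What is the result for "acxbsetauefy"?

dbfiahexvdhw

Each output is the input with this applied: take characters alternately from the front and the back (1st, last, 2nd, 2nd-last, ...), then shift every letter 3 places forward in the alphabet (wrapping around).
Starting from "acxbsetauefy": after the first operation, "aycfxebusaet"; after the second, "dbfiahexvdhw".
(Check on "erouwkvtyklbfi": → "eirfobulwkkyvt" → "hluirexoznnbyw" ✓)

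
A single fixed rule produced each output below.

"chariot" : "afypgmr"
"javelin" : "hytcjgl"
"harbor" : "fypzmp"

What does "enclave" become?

clajytc

In each case the input is transformed by: shift every letter 2 places backward in the alphabet (wrapping around).
"enclave" → "clajytc".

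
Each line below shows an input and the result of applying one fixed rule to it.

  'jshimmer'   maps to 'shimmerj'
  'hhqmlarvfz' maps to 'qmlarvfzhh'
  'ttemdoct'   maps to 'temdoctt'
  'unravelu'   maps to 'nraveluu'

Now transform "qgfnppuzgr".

The pattern: move the last 3 characters to the front (rotate right by 3), then swap the front and back halves of the string.
Applying both steps to "qgfnppuzgr": "zgrqgfnppu", then "fnppuzgrqg".

fnppuzgrqg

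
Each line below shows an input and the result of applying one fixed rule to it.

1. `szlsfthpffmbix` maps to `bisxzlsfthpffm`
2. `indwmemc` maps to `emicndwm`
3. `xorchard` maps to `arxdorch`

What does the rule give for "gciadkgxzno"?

zngociadkgx

The transformation: swap the first and last characters, then move the last 3 characters to the front (rotate right by 3).
Working it through for "gciadkgxzno": intermediate "ociadkgxzng", final "zngociadkgx".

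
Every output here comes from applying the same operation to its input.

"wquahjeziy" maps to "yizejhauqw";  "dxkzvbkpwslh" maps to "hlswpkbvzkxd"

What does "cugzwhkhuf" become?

Looking at the pairs, the operation is to reverse the string.
Applying that to "cugzwhkhuf" gives "fuhkhwzguc".

fuhkhwzguc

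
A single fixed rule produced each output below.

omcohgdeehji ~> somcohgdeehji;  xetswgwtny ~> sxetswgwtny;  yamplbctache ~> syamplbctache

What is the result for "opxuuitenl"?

sopxuuitenl

In each case the input is transformed by: prepend "s".
So "opxuuitenl" becomes "sopxuuitenl".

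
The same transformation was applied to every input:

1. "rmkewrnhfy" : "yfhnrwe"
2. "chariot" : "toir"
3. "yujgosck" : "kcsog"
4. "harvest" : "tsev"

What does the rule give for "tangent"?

The pattern: delete the first 3 characters, then reverse the string.
Working it through for "tangent": intermediate "gent", final "tneg".

tneg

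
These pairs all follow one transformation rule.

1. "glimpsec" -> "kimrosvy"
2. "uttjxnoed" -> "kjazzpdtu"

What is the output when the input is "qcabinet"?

In each case the input is transformed by: move the last 2 characters to the front (rotate right by 2), then shift every letter 6 places forward in the alphabet (wrapping around).
Applying both steps to "qcabinet": "etqcabin", then "kzwighot".

kzwighot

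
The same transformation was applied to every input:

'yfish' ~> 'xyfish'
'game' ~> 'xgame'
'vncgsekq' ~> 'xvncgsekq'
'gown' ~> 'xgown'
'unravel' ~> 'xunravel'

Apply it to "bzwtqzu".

xbzwtqzu

What's happening: prepend "x".
"bzwtqzu" → "xbzwtqzu".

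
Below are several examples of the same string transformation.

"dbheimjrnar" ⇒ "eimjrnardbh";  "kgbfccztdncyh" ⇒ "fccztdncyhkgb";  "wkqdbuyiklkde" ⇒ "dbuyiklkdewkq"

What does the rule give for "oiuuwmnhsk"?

Each output is the input with this applied: move the first 3 characters to the end (rotate left by 3).
So "oiuuwmnhsk" becomes "uwmnhskoiu".

uwmnhskoiu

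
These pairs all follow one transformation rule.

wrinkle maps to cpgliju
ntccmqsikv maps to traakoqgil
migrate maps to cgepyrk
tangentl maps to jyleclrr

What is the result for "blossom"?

The transformation: swap the first and last characters, then shift every letter 2 places backward in the alphabet (wrapping around).
"blossom" → "mlossob" → "kjmqqmz".
(Check on "migrate": → "eigratm" → "cgepyrk" ✓)

kjmqqmz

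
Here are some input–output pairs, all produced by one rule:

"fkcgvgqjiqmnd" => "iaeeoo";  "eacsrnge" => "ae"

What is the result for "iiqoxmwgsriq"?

oueo

Each output is the input with this applied: shift every letter 2 places backward in the alphabet (wrapping around), then keep only the vowels.
Applying that to "iiqoxmwgsriq" gives "oueo".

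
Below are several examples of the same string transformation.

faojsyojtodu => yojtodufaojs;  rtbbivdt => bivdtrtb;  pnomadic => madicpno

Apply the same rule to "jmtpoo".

Looking at the pairs, the operation is to swap the front and back halves of the string, then move the last character to the front.
Applying both steps to "jmtpoo": "poojmt", then "tpoojm".

tpoojm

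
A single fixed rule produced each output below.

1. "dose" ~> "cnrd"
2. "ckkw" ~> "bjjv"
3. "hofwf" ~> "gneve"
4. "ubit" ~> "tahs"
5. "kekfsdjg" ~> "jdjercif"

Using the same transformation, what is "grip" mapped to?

fqho

The transformation: shift every letter 1 place backward in the alphabet (wrapping around).
On "grip" that produces "fqho".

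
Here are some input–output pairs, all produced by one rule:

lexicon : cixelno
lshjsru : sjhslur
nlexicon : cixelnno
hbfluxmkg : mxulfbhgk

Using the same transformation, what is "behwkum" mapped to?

The pattern: move the last 2 characters to the front (rotate right by 2), then reverse the string.
"behwkum" → "umbehwk" → "kwhebmu".
(Check on "lexicon": → "onlexic" → "cixelno" ✓)

kwhebmu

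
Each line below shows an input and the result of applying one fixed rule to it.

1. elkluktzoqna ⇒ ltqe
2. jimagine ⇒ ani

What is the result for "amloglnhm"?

ona

The pattern: move the first 3 characters to the end (rotate left by 3), then keep one character in every 3, starting at position 1 (positions 1st, 4th, 7th, ...).
"amloglnhm" → "oglnhmaml" → "ona".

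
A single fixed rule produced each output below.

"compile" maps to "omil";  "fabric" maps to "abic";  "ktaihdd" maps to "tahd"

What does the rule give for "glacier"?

Looking at the pairs, the operation is to double every character, then keep one character in every 3, starting at position 3 (positions 3rd, 6th, 9th, ...).
Working it through for "glacier": intermediate "ggllaacciieerr", final "laie".

laie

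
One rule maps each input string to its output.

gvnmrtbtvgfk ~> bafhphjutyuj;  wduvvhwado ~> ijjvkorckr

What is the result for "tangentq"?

busbheho

The transformation: move the first 2 characters to the end (rotate left by 2), then shift every letter 12 places backward in the alphabet (wrapping around).
On "tangentq" that produces "busbheho".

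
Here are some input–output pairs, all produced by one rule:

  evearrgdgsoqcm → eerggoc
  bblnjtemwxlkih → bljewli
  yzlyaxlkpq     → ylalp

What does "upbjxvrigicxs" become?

ubxrgcs

The rule is to keep every other character starting from the first (positions 1st, 3rd, 5th, ...).
On "upbjxvrigicxs" that produces "ubxrgcs".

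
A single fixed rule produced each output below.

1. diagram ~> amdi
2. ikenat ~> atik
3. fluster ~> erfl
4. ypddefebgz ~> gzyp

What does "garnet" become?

Looking at the pairs, the operation is to move the first 2 characters to the end (rotate left by 2), then keep only the last 4 characters.
Starting from "garnet": after the first operation, "rnetga"; after the second, "etga".
(Check on "diagram": → "agramdi" → "amdi" ✓)

etga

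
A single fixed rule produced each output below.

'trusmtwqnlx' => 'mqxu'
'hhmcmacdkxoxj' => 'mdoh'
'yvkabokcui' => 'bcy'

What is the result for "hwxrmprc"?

In each case the input is transformed by: move the first 3 characters to the end (rotate left by 3), then keep one character in every 3, starting at position 2 (positions 2nd, 5th, 8th, ...).
Applying both steps to "hwxrmprc": "rmprchwx", then "mcx".

mcx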